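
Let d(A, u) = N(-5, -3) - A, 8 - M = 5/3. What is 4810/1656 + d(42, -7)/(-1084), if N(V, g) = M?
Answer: 329569/112194 ≈ 2.9375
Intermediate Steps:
M = 19/3 (M = 8 - 5/3 = 19/3 ≈ 6.3333)
N(V, g) = 19/3
d(A, u) = 19/3 - A
4810/1656 + d(42, -7)/(-1084) = 4810/1656 + (19/3 - 1*42)/(-1084) = 4810*(1/1656) + (19/3 - 42)*(-1/1084) = 2405/828 - 107/3*(-1/1084) = 2405/828 + 107/3252 = 329569/112194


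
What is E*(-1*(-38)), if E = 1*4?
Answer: 152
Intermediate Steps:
E = 4
E*(-1*(-38)) = 4*(-1*(-38)) = 4*38 = 152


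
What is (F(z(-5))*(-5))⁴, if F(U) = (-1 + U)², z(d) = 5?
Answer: 40960000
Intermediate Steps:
(F(z(-5))*(-5))⁴ = ((-1 + 5)²*(-5))⁴ = (4²*(-5))⁴ = (16*(-5))⁴ = (-80)⁴ = 40960000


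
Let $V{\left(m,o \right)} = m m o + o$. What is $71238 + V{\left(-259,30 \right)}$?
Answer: $2083698$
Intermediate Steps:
$V{\left(m,o \right)} = o + o m^{2}$ ($V{\left(m,o \right)} = m^{2} o + o = o m^{2} + o = o + o m^{2}$)
$71238 + V{\left(-259,30 \right)} = 71238 + 30 \left(1 + \left(-259\right)^{2}\right) = 71238 + 30 \left(1 + 67081\right) = 71238 + 30 \cdot 67082 = 71238 + 2012460 = 2083698$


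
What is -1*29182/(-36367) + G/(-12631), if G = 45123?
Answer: -1272390299/459351577 ≈ -2.7700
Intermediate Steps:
-1*29182/(-36367) + G/(-12631) = -1*29182/(-36367) + 45123/(-12631) = -29182*(-1/36367) + 45123*(-1/12631) = 29182/36367 - 45123/12631 = -1272390299/459351577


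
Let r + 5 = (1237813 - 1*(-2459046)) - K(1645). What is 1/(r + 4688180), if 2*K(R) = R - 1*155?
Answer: 1/8384289 ≈ 1.1927e-7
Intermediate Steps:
K(R) = -155/2 + R/2 (K(R) = (R - 1*155)/2 = (R - 155)/2 = (-155 + R)/2 = -155/2 + R/2)
r = 3696109 (r = -5 + ((1237813 - 1*(-2459046)) - (-155/2 + (1/2)*1645)) = -5 + ((1237813 + 2459046) - (-155/2 + 1645/2)) = -5 + (3696859 - 1*745) = -5 + (3696859 - 745) = -5 + 3696114 = 3696109)
1/(r + 4688180) = 1/(3696109 + 4688180) = 1/8384289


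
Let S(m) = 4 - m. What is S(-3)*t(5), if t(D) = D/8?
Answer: 35/8 ≈ 4.3750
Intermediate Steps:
t(D) = D/8 (t(D) = D*(⅛) = D/8)
S(-3)*t(5) = (4 - 1*(-3))*((⅛)*5) = (4 + 3)*(5/8) = 7*(5/8) = 35/8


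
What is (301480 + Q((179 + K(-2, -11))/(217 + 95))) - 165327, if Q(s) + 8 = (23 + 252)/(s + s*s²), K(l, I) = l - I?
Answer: 53195874595/389771 ≈ 1.3648e+5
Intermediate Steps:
Q(s) = -8 + 275/(s + s³) (Q(s) = -8 + (23 + 252)/(s + s*s²) = -8 + 275/(s + s³))
(301480 + Q((179 + K(-2, -11))/(217 + 95))) - 165327 = (301480 + (275 - 8*(179 + (-2 - 1*(-11)))/(217 + 95) - 8*(179 + (-2 - 1*(-11)))³/(217 + 95)³)/((179 + (-2 - 1*(-11)))/(217 + 95) + ((179 + (-2 - 1*(-11)))/(217 + 95))³)) - 165327 = (301480 + (275 - 8*(179 + (-2 + 11))/312 - 8*(179 + (-2 + 11))³/30371328)/((179 + (-2 + 11))/312 + ((179 + (-2 + 11))/312)³)) - 165327 = (301480 + (275 - 8*(179 + 9)/312 - 8*(179 + 9)³/30371328)/((179 + 9)*(1/312) + ((179 + 9)*(1/312))³)) - 165327 = (301480 + (275 - 1504/312 - 8*(188*(1/312))³)/(188*(1/312) + (188*(1/312))³)) - 165327 = (301480 + (275 - 8*47/78 - 8*(47/78)³)/(47/78 + (47/78)³)) - 165327 = (301480 + (275 - 188/39 - 8*103823/474552)/(47/78 + 103823/474552)) - 165327 = (301480 + (275 - 188/39 - 103823/59319)/(389771/474552)) - 165327 = (301480 + (474552/389771)*(15922954/59319)) - 165327 = (301480 + 127383632/389771) - 165327 = 117635544712/389771 - 165327 = 53195874595/389771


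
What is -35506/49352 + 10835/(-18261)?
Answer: -591551993/450608436 ≈ -1.3128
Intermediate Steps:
-35506/49352 + 10835/(-18261) = -35506*1/49352 + 10835*(-1/18261) = -17753/24676 - 10835/18261 = -591551993/450608436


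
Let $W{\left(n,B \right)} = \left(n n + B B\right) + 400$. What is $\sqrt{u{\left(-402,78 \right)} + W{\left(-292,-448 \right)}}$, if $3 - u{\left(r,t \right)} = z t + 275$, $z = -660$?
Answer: $2 \sqrt{84394} \approx 581.01$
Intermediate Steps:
$u{\left(r,t \right)} = -272 + 660 t$ ($u{\left(r,t \right)} = 3 - \left(- 660 t + 275\right) = 3 - \left(275 - 660 t\right) = 3 + \left(-275 + 660 t\right) = -272 + 660 t$)
$W{\left(n,B \right)} = 400 + B^{2} + n^{2}$ ($W{\left(n,B \right)} = \left(n^{2} + B^{2}\right) + 400 = \left(B^{2} + n^{2}\right) + 400 = 400 + B^{2} + n^{2}$)
$\sqrt{u{\left(-402,78 \right)} + W{\left(-292,-448 \right)}} = \sqrt{\left(-272 + 660 \cdot 78\right) + \left(400 + \left(-448\right)^{2} + \left(-292\right)^{2}\right)} = \sqrt{\left(-272 + 51480\right) + \left(400 + 200704 + 85264\right)} = \sqrt{51208 + 286368} = \sqrt{337576} = 2 \sqrt{84394}$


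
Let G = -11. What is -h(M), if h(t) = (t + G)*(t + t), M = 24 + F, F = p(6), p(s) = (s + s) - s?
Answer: -1140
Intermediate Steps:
p(s) = s (p(s) = 2*s - s = s)
F = 6
M = 30 (M = 24 + 6 = 30)
h(t) = 2*t*(-11 + t) (h(t) = (t - 11)*(t + t) = (-11 + t)*(2*t) = 2*t*(-11 + t))
-h(M) = -2*30*(-11 + 30) = -2*30*19 = -1*1140 = -1140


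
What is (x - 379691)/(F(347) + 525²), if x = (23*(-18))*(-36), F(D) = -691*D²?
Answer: 364787/82926994 ≈ 0.0043989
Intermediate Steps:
x = 14904 (x = -414*(-36) = 14904)
(x - 379691)/(F(347) + 525²) = (14904 - 379691)/(-691*347² + 525²) = -364787/(-691*120409 + 275625) = -364787/(-83202619 + 275625) = -364787/(-82926994) = -364787*(-1/82926994) = 364787/82926994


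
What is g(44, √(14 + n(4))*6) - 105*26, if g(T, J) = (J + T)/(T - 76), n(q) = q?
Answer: -21851/8 - 9*√2/16 ≈ -2732.2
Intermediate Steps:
g(T, J) = (J + T)/(-76 + T)
g(44, √(14 + n(4))*6) - 105*26 = (√(14 + 4)*6 + 44)/(-76 + 44) - 105*26 = (√18*6 + 44)/(-32) - 1*2730 = -((3*√2)*6 + 44)/32 - 2730 = -(18*√2 + 44)/32 - 2730 = -(44 + 18*√2)/32 - 2730 = (-11/8 - 9*√2/16) - 2730 = -21851/8 - 9*√2/16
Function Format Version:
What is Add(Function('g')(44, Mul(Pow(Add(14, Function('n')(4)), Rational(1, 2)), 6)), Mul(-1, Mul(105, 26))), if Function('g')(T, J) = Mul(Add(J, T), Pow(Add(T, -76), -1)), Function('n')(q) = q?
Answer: Add(Rational(-21851, 8), Mul(Rational(-9, 16), Pow(2, Rational(1, 2)))) ≈ -2732.2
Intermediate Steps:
Function('g')(T, J) = Mul(Pow(Add(-76, T), -1), Add(J, T)) (Function('g')(T, J) = Mul(Add(J, T), Pow(Add(-76, T), -1)) = Mul(Pow(Add(-76, T), -1), Add(J, T)))
Add(Function('g')(44, Mul(Pow(Add(14, Function('n')(4)), Rational(1, 2)), 6)), Mul(-1, Mul(105, 26))) = Add(Mul(Pow(Add(-76, 44), -1), Add(Mul(Pow(Add(14, 4), Rational(1, 2)), 6), 44)), Mul(-1, Mul(105, 26))) = Add(Mul(Pow(-32, -1), Add(Mul(Pow(18, Rational(1, 2)), 6), 44)), Mul(-1, 2730)) = Add(Mul(Rational(-1, 32), Add(Mul(Mul(3, Pow(2, Rational(1, 2))), 6), 44)), -2730) = Add(Mul(Rational(-1, 32), Add(Mul(18, Pow(2, Rational(1, 2))), 44)), -2730) = Add(Mul(Rational(-1, 32), Add(44, Mul(18, Pow(2, Rational(1, 2))))), -2730) = Add(Add(Rational(-11, 8), Mul(Rational(-9, 16), Pow(2, Rational(1, 2)))), -2730) = Add(Rational(-21851, 8), Mul(Rational(-9, 16), Pow(2, Rational(1, 2))))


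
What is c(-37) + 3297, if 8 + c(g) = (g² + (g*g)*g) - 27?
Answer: -46022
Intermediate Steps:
c(g) = -35 + g² + g³ (c(g) = -8 + ((g² + (g*g)*g) - 27) = -8 + ((g² + g²*g) - 27) = -8 + ((g² + g³) - 27) = -8 + (-27 + g² + g³) = -35 + g² + g³)
c(-37) + 3297 = (-35 + (-37)² + (-37)³) + 3297 = (-35 + 1369 - 50653) + 3297 = -49319 + 3297 = -46022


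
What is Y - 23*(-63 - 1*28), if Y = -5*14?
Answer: 2023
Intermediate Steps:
Y = -70
Y - 23*(-63 - 1*28) = -70 - 23*(-63 - 1*28) = -70 - 23*(-63 - 28) = -70 - 23*(-91) = -70 + 2093 = 2023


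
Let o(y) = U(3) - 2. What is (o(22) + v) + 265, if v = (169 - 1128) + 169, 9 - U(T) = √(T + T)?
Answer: -518 - √6 ≈ -520.45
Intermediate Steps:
U(T) = 9 - √2*√T (U(T) = 9 - √(T + T) = 9 - √(2*T) = 9 - √2*√T)
o(y) = 7 - √6 (o(y) = (9 - √2*√3) - 2 = (9 - √6) - 2 = 7 - √6)
v = -790 (v = -959 + 169 = -790)
(o(22) + v) + 265 = ((7 - √6) - 790) + 265 = (-783 - √6) + 265 = -518 - √6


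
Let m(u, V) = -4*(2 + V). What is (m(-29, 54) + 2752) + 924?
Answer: 3452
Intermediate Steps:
m(u, V) = -8 - 4*V
(m(-29, 54) + 2752) + 924 = ((-8 - 4*54) + 2752) + 924 = ((-8 - 216) + 2752) + 924 = (-224 + 2752) + 924 = 2528 + 924 = 3452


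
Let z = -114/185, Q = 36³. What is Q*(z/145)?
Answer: -5318784/26825 ≈ -198.28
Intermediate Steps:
Q = 46656
z = -114/185 (z = -114*1/185 = -114/185 ≈ -0.61622)
Q*(z/145) = 46656*(-114/185/145) = 46656*(-114/185*1/145) = 46656*(-114/26825) = -5318784/26825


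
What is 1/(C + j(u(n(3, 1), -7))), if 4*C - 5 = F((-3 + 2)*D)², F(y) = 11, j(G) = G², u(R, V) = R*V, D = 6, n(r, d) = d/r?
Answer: 18/665 ≈ 0.027068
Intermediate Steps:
C = 63/2 (C = 5/4 + (¼)*11² = 5/4 + (¼)*121 = 5/4 + 121/4 = 63/2 ≈ 31.500)
1/(C + j(u(n(3, 1), -7))) = 1/(63/2 + ((1/3)*(-7))²) = 1/(63/2 + ((1*(⅓))*(-7))²) = 1/(63/2 + ((⅓)*(-7))²) = 1/(63/2 + (-7/3)²) = 1/(63/2 + 49/9) = 1/(665/18) = 18/665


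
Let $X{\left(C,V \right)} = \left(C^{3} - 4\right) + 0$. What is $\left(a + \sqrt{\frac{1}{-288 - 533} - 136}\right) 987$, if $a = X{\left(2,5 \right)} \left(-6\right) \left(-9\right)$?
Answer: $213192 + \frac{987 i \sqrt{91670397}}{821} \approx 2.1319 \cdot 10^{5} + 11510.0 i$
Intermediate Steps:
$X{\left(C,V \right)} = -4 + C^{3}$ ($X{\left(C,V \right)} = \left(-4 + C^{3}\right) + 0 = -4 + C^{3}$)
$a = 216$ ($a = \left(-4 + 2^{3}\right) \left(-6\right) \left(-9\right) = \left(-4 + 8\right) \left(-6\right) \left(-9\right) = 4 \left(-6\right) \left(-9\right) = \left(-24\right) \left(-9\right) = 216$)
$\left(a + \sqrt{\frac{1}{-288 - 533} - 136}\right) 987 = \left(216 + \sqrt{\frac{1}{-288 - 533} - 136}\right) 987 = \left(216 + \sqrt{\frac{1}{-821} - 136}\right) 987 = \left(216 + \sqrt{- \frac{1}{821} - 136}\right) 987 = \left(216 + \sqrt{- \frac{111657}{821}}\right) 987 = \left(216 + \frac{i \sqrt{91670397}}{821}\right) 987 = 213192 + \frac{987 i \sqrt{91670397}}{821}$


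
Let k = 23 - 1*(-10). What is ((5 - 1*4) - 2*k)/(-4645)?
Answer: 13/929 ≈ 0.013994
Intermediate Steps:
k = 33 (k = 23 + 10 = 33)
((5 - 1*4) - 2*k)/(-4645) = ((5 - 1*4) - 2*33)/(-4645) = ((5 - 4) - 66)*(-1/4645) = (1 - 66)*(-1/4645) = -65*(-1/4645) = 13/929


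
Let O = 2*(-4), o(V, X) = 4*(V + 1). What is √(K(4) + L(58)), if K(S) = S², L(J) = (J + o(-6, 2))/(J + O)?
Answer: √419/5 ≈ 4.0939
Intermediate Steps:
o(V, X) = 4 + 4*V (o(V, X) = 4*(1 + V) = 4 + 4*V)
O = -8
L(J) = (-20 + J)/(-8 + J) (L(J) = (J + (4 + 4*(-6)))/(J - 8) = (J + (4 - 24))/(-8 + J) = (J - 20)/(-8 + J) = (-20 + J)/(-8 + J))
√(K(4) + L(58)) = √(4² + (-20 + 58)/(-8 + 58)) = √(16 + 38/50) = √(16 + (1/50)*38) = √(16 + 19/25) = √(419/25) = √419/5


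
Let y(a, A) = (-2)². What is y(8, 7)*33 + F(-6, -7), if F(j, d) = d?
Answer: 125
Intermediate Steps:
y(a, A) = 4
y(8, 7)*33 + F(-6, -7) = 4*33 - 7 = 132 - 7 = 125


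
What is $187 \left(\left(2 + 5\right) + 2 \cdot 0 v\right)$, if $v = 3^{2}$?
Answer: $1309$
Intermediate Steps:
$v = 9$
$187 \left(\left(2 + 5\right) + 2 \cdot 0 v\right) = 187 \left(\left(2 + 5\right) + 2 \cdot 0 \cdot 9\right) = 187 \left(7 + 0 \cdot 9\right) = 187 \left(7 + 0\right) = 187 \cdot 7 = 1309$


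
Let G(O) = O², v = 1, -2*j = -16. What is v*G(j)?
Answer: 64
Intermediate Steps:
j = 8 (j = -½*(-16) = 8)
v*G(j) = 1*8² = 1*64 = 64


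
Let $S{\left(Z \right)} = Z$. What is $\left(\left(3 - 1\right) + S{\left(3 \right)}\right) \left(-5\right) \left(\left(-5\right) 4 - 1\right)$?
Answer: $525$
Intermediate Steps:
$\left(\left(3 - 1\right) + S{\left(3 \right)}\right) \left(-5\right) \left(\left(-5\right) 4 - 1\right) = \left(\left(3 - 1\right) + 3\right) \left(-5\right) \left(\left(-5\right) 4 - 1\right) = \left(\left(3 - 1\right) + 3\right) \left(-5\right) \left(-20 - 1\right) = \left(2 + 3\right) \left(-5\right) \left(-21\right) = 5 \left(-5\right) \left(-21\right) = \left(-25\right) \left(-21\right) = 525$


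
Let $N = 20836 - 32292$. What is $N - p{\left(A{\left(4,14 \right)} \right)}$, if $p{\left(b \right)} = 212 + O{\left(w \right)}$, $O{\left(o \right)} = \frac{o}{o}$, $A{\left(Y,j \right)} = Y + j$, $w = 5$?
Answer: $-11669$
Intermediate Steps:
$N = -11456$
$O{\left(o \right)} = 1$
$p{\left(b \right)} = 213$ ($p{\left(b \right)} = 212 + 1 = 213$)
$N - p{\left(A{\left(4,14 \right)} \right)} = -11456 - 213 = -11669$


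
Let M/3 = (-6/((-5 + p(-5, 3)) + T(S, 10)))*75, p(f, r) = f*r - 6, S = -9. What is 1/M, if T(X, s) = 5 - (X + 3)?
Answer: 1/90 ≈ 0.011111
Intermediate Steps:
p(f, r) = -6 + f*r
T(X, s) = 2 - X (T(X, s) = 5 - (3 + X) = 5 + (-3 - X) = 2 - X)
M = 90 (M = 3*((-6/((-5 + (-6 - 5*3)) + (2 - 1*(-9))))*75) = 3*((-6/((-5 + (-6 - 15)) + (2 + 9)))*75) = 3*((-6/((-5 - 21) + 11))*75) = 3*((-6/(-26 + 11))*75) = 3*((-6/(-15))*75) = 3*(-1/15*(-6)*75) = 3*((⅖)*75) = 3*30 = 90)
1/M = 1/90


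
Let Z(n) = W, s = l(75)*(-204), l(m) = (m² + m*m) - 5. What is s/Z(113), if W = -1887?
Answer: 44980/37 ≈ 1215.7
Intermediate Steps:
l(m) = -5 + 2*m² (l(m) = (m² + m²) - 5 = 2*m² - 5 = -5 + 2*m²)
s = -2293980 (s = (-5 + 2*75²)*(-204) = (-5 + 2*5625)*(-204) = (-5 + 11250)*(-204) = 11245*(-204) = -2293980)
Z(n) = -1887
s/Z(113) = -2293980/(-1887) = -2293980*(-1/1887) = 44980/37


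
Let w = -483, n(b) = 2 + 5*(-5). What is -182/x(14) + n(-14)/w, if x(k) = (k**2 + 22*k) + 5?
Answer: -3313/10689 ≈ -0.30994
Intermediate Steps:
n(b) = -23 (n(b) = 2 - 25 = -23)
x(k) = 5 + k**2 + 22*k
-182/x(14) + n(-14)/w = -182/(5 + 14**2 + 22*14) - 23/(-483) = -182/(5 + 196 + 308) - 23*(-1/483) = -182/509 + 1/21 = -3313/10689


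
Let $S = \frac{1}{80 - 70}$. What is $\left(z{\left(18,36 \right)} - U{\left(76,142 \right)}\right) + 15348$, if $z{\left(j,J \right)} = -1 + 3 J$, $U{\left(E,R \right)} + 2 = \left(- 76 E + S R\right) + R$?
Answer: $\frac{105384}{5} \approx 21077.0$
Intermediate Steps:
$S = \frac{1}{10} \approx 0.1$
$U{\left(E,R \right)} = -2 - 76 E + \frac{11 R}{10}$ ($U{\left(E,R \right)} = -2 + \left(\left(- 76 E + \frac{R}{10}\right) + R\right) = -2 - \left(76 E - \frac{11 R}{10}\right) = -2 - 76 E + \frac{11 R}{10}$)
$\left(z{\left(18,36 \right)} - U{\left(76,142 \right)}\right) + 15348 = \left(\left(-1 + 3 \cdot 36\right) - \left(-2 - 5776 + \frac{11}{10} \cdot 142\right)\right) + 15348 = \left(\left(-1 + 108\right) - \left(-2 - 5776 + \frac{781}{5}\right)\right) + 15348 = \left(107 - - \frac{28109}{5}\right) + 15348 = \left(107 + \frac{28109}{5}\right) + 15348 = \frac{28644}{5} + 15348 = \frac{105384}{5}$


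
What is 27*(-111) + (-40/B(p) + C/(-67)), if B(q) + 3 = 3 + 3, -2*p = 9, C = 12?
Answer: -605113/201 ≈ -3010.5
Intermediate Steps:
p = -9/2 (p = -½*9 = -9/2 ≈ -4.5000)
B(q) = 3 (B(q) = -3 + (3 + 3) = -3 + 6 = 3)
27*(-111) + (-40/B(p) + C/(-67)) = 27*(-111) + (-40/3 + 12/(-67)) = -2997 + (-40*⅓ + 12*(-1/67)) = -2997 + (-40/3 - 12/67) = -2997 - 2716/201 = -605113/201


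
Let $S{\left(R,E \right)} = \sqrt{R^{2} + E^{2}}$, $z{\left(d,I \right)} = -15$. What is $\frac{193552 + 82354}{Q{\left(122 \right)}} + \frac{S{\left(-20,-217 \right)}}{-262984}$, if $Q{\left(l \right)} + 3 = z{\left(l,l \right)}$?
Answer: $- \frac{137953}{9} - \frac{13 \sqrt{281}}{262984} \approx -15328.0$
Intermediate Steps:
$Q{\left(l \right)} = -18$ ($Q{\left(l \right)} = -3 - 15 = -18$)
$S{\left(R,E \right)} = \sqrt{E^{2} + R^{2}}$
$\frac{193552 + 82354}{Q{\left(122 \right)}} + \frac{S{\left(-20,-217 \right)}}{-262984} = \frac{193552 + 82354}{-18} + \frac{\sqrt{\left(-217\right)^{2} + \left(-20\right)^{2}}}{-262984} = 275906 \left(- \frac{1}{18}\right) + \sqrt{47089 + 400} \left(- \frac{1}{262984}\right) = - \frac{137953}{9} + \sqrt{47489} \left(- \frac{1}{262984}\right) = - \frac{137953}{9} + 13 \sqrt{281} \left(- \frac{1}{262984}\right) = - \frac{137953}{9} - \frac{13 \sqrt{281}}{262984}$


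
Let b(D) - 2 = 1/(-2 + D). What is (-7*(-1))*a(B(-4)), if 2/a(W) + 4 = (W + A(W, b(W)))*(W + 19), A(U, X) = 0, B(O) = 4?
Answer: 7/44 ≈ 0.15909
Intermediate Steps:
b(D) = 2 + 1/(-2 + D)
a(W) = 2/(-4 + W*(19 + W)) (a(W) = 2/(-4 + (W + 0)*(W + 19)) = 2/(-4 + W*(19 + W)))
(-7*(-1))*a(B(-4)) = (-7*(-1))*(2/(-4 + 4² + 19*4)) = 7*(2/(-4 + 16 + 76)) = 7*(2/88) = 7*(2*(1/88)) = 7*(1/44) = 7/44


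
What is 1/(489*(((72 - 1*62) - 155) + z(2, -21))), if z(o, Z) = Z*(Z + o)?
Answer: 1/124206 ≈ 8.0511e-6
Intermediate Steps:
1/(489*(((72 - 1*62) - 155) + z(2, -21))) = 1/(489*(((72 - 1*62) - 155) - 21*(-21 + 2))) = 1/(489*(((72 - 62) - 155) - 21*(-19))) = 1/(489*((10 - 155) + 399)) = 1/(489*(-145 + 399)) = 1/(489*254) = 1/124206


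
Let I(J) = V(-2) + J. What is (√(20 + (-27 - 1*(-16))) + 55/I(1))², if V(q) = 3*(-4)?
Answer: 4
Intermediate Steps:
V(q) = -12
I(J) = -12 + J
(√(20 + (-27 - 1*(-16))) + 55/I(1))² = (√(20 + (-27 - 1*(-16))) + 55/(-12 + 1))² = (√(20 + (-27 + 16)) + 55/(-11))² = (√(20 - 11) + 55*(-1/11))² = (√9 - 5)² = (3 - 5)² = (-2)² = 4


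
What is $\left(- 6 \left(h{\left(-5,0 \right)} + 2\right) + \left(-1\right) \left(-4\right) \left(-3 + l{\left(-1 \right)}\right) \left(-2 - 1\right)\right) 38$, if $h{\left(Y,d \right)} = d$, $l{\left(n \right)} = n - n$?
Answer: $912$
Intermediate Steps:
$l{\left(n \right)} = 0$
$\left(- 6 \left(h{\left(-5,0 \right)} + 2\right) + \left(-1\right) \left(-4\right) \left(-3 + l{\left(-1 \right)}\right) \left(-2 - 1\right)\right) 38 = \left(- 6 \left(0 + 2\right) + \left(-1\right) \left(-4\right) \left(-3 + 0\right) \left(-2 - 1\right)\right) 38 = \left(\left(-6\right) 2 + 4 \left(\left(-3\right) \left(-3\right)\right)\right) 38 = \left(-12 + 4 \cdot 9\right) 38 = \left(-12 + 36\right) 38 = 24 \cdot 38 = 912$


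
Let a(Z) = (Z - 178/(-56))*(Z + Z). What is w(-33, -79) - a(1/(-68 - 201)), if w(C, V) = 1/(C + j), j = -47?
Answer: 449993/40522160 ≈ 0.011105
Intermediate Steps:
a(Z) = 2*Z*(89/28 + Z) (a(Z) = (Z - 178*(-1/56))*(2*Z) = (Z + 89/28)*(2*Z) = (89/28 + Z)*(2*Z) = 2*Z*(89/28 + Z))
w(C, V) = 1/(-47 + C) (w(C, V) = 1/(C - 47) = 1/(-47 + C))
w(-33, -79) - a(1/(-68 - 201)) = 1/(-47 - 33) - (89 + 28/(-68 - 201))/(14*(-68 - 201)) = 1/(-80) - (89 + 28/(-269))/(14*(-269)) = -1/80 - (-1)*(89 + 28*(-1/269))/(14*269) = -1/80 - (-1)*(89 - 28/269)/(14*269) = -1/80 - (-1)*23913/(14*269*269) = -1/80 - 1*(-23913/1013054) = -1/80 + 23913/1013054 = 449993/40522160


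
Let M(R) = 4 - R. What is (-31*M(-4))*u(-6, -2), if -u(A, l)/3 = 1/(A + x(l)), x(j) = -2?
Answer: -93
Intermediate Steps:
u(A, l) = -3/(-2 + A) (u(A, l) = -3/(A - 2) = -3/(-2 + A))
(-31*M(-4))*u(-6, -2) = (-31*(4 - 1*(-4)))*(-3/(-2 - 6)) = (-31*(4 + 4))*(-3/(-8)) = (-31*8)*(-3*(-1/8)) = -248*3/8 = -93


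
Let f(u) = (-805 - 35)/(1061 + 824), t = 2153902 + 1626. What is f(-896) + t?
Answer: 812633888/377 ≈ 2.1555e+6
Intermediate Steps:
t = 2155528
f(u) = -168/377 (f(u) = -840/1885 = -840*1/1885 = -168/377)
f(-896) + t = -168/377 + 2155528 = 812633888/377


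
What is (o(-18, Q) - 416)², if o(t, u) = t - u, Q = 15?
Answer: 201601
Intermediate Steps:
(o(-18, Q) - 416)² = ((-18 - 1*15) - 416)² = ((-18 - 15) - 416)² = (-33 - 416)² = (-449)² = 201601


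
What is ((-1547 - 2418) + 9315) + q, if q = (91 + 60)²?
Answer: 28151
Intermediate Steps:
q = 22801 (q = 151² = 22801)
((-1547 - 2418) + 9315) + q = ((-1547 - 2418) + 9315) + 22801 = (-3965 + 9315) + 22801 = 5350 + 22801 = 28151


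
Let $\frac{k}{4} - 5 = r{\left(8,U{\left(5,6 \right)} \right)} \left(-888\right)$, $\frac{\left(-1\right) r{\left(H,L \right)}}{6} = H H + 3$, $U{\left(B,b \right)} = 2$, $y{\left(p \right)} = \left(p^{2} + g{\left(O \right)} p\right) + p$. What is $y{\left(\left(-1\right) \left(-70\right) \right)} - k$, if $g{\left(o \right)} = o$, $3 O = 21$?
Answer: $-1422464$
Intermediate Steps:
$O = 7$ ($O = \frac{1}{3} \cdot 21 = 7$)
$y{\left(p \right)} = p^{2} + 8 p$ ($y{\left(p \right)} = \left(p^{2} + 7 p\right) + p = p^{2} + 8 p$)
$r{\left(H,L \right)} = -18 - 6 H^{2}$ ($r{\left(H,L \right)} = - 6 \left(H H + 3\right) = - 6 \left(H^{2} + 3\right) = - 6 \left(3 + H^{2}\right) = -18 - 6 H^{2}$)
$k = 1427924$ ($k = 20 + 4 \left(-18 - 6 \cdot 8^{2}\right) \left(-888\right) = 20 + 4 \left(-18 - 384\right) \left(-888\right) = 20 + 4 \left(\left(-402\right) \left(-888\right)\right) = 20 + 4 \cdot 356976 = 20 + 1427904 = 1427924$)
$y{\left(\left(-1\right) \left(-70\right) \right)} - k = \left(-1\right) \left(-70\right) \left(8 - -70\right) - 1427924 = 70 \left(8 + 70\right) - 1427924 = 70 \cdot 78 - 1427924 = 5460 - 1427924 = -1422464$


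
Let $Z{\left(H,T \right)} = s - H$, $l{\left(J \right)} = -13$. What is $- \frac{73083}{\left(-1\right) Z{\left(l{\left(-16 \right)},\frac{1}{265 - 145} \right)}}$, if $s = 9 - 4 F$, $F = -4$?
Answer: $\frac{73083}{38} \approx 1923.2$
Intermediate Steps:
$s = 25$ ($s = 9 - -16 = 9 + 16 = 25$)
$Z{\left(H,T \right)} = 25 - H$
$- \frac{73083}{\left(-1\right) Z{\left(l{\left(-16 \right)},\frac{1}{265 - 145} \right)}} = - \frac{73083}{\left(-1\right) \left(25 - -13\right)} = - \frac{73083}{\left(-1\right) \left(25 + 13\right)} = - \frac{73083}{\left(-1\right) 38} = - \frac{73083}{-38} = \left(-73083\right) \left(- \frac{1}{38}\right) = \frac{73083}{38}$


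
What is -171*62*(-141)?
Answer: 1494882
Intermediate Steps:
-171*62*(-141) = -10602*(-141) = 1494882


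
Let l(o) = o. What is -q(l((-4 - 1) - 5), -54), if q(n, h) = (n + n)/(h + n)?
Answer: -5/16 ≈ -0.31250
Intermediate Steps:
q(n, h) = 2*n/(h + n) (q(n, h) = (2*n)/(h + n) = 2*n/(h + n))
-q(l((-4 - 1) - 5), -54) = -2*((-4 - 1) - 5)/(-54 + ((-4 - 1) - 5)) = -2*(-5 - 5)/(-54 + (-5 - 5)) = -2*(-10)/(-54 - 10) = -2*(-10)/(-64) = -2*(-10)*(-1)/64 = -1*5/16 = -5/16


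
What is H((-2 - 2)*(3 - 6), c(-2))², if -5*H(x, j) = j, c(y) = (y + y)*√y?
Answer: -32/25 ≈ -1.2800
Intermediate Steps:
c(y) = 2*y^(3/2) (c(y) = (2*y)*√y = 2*y^(3/2))
H(x, j) = -j/5
H((-2 - 2)*(3 - 6), c(-2))² = (-2*(-2)^(3/2)/5)² = (-2*(-2*I*√2)/5)² = (-(-4)*I*√2/5)² = (4*I*√2/5)² = -32/25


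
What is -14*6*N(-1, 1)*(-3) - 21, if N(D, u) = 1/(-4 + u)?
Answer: -105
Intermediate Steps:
-14*6*N(-1, 1)*(-3) - 21 = -14*6/(-4 + 1)*(-3) - 21 = -14*6/(-3)*(-3) - 21 = -14*6*(-⅓)*(-3) - 21 = -(-28)*(-3) - 21 = -14*6 - 21 = -84 - 21 = -105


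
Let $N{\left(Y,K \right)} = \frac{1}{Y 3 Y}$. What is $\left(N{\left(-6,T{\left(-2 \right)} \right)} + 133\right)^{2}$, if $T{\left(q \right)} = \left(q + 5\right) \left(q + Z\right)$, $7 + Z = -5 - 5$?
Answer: $\frac{206353225}{11664} \approx 17691.0$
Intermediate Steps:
$Z = -17$ ($Z = -7 - 10 = -17$)
$T{\left(q \right)} = \left(-17 + q\right) \left(5 + q\right)$ ($T{\left(q \right)} = \left(q + 5\right) \left(q - 17\right) = \left(5 + q\right) \left(-17 + q\right) = \left(-17 + q\right) \left(5 + q\right)$)
$N{\left(Y,K \right)} = \frac{1}{3 Y^{2}}$ ($N{\left(Y,K \right)} = \frac{1}{3 Y Y} = \frac{1}{3 Y^{2}}$)
$\left(N{\left(-6,T{\left(-2 \right)} \right)} + 133\right)^{2} = \left(\frac{1}{3 \cdot 36} + 133\right)^{2} = \left(\frac{1}{3} \cdot \frac{1}{36} + 133\right)^{2} = \left(\frac{1}{108} + 133\right)^{2} = \left(\frac{14365}{108}\right)^{2} = \frac{206353225}{11664}$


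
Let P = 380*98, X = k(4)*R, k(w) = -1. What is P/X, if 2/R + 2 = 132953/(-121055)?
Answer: 1396734612/24211 ≈ 57690.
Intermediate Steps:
R = -242110/375063 (R = 2/(-2 + 132953/(-121055)) = 2/(-2 + 132953*(-1/121055)) = 2/(-2 - 132953/121055) = 2/(-375063/121055) = 2*(-121055/375063) = -242110/375063 ≈ -0.64552)
X = 242110/375063 (X = -1*(-242110/375063) = 242110/375063 ≈ 0.64552)
P = 37240
P/X = 37240/(242110/375063) = 37240*(375063/242110) = 1396734612/24211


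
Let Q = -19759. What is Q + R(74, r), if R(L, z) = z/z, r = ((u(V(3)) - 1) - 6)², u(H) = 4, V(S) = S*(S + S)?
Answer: -19758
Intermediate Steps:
V(S) = 2*S² (V(S) = S*(2*S) = 2*S²)
r = 9 (r = ((4 - 1) - 6)² = (3 - 6)² = (-3)² = 9)
R(L, z) = 1
Q + R(74, r) = -19759 + 1 = -19758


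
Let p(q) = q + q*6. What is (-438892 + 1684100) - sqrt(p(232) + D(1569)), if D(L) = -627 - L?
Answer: 1245208 - 2*I*sqrt(143) ≈ 1.2452e+6 - 23.917*I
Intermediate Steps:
p(q) = 7*q (p(q) = q + 6*q = 7*q)
(-438892 + 1684100) - sqrt(p(232) + D(1569)) = (-438892 + 1684100) - sqrt(7*232 + (-627 - 1*1569)) = 1245208 - sqrt(1624 + (-627 - 1569)) = 1245208 - sqrt(1624 - 2196) = 1245208 - sqrt(-572) = 1245208 - 2*I*sqrt(143)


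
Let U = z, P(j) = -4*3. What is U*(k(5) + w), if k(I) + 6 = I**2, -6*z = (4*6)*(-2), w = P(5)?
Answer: 56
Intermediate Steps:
P(j) = -12
w = -12
z = 8 (z = -4*6*(-2)/6 = -4*(-2) = -1/6*(-48) = 8)
k(I) = -6 + I**2
U = 8
U*(k(5) + w) = 8*((-6 + 5**2) - 12) = 8*((-6 + 25) - 12) = 8*(19 - 12) = 8*7 = 56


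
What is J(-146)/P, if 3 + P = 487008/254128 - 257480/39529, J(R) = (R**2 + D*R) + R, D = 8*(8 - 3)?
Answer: -1374967644330/681412637 ≈ -2017.8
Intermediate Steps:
D = 40 (D = 8*5 = 40)
J(R) = R**2 + 41*R (J(R) = (R**2 + 40*R) + R = R**2 + 41*R)
P = -681412637/89691301 (P = -3 + (487008/254128 - 257480/39529) = -3 + (487008*(1/254128) - 257480*1/39529) = -3 + (30438/15883 - 257480/39529) = -3 - 412338734/89691301 = -681412637/89691301 ≈ -7.5973)
J(-146)/P = (-146*(41 - 146))/(-681412637/89691301) = -146*(-105)*(-89691301/681412637) = 15330*(-89691301/681412637) = -1374967644330/681412637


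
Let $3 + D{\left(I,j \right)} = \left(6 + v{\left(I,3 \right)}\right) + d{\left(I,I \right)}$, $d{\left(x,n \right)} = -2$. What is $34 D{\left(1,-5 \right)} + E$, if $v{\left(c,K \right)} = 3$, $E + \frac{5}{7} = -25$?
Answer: $\frac{772}{7} \approx 110.29$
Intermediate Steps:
$E = - \frac{180}{7}$ ($E = - \frac{5}{7} - 25 = - \frac{180}{7} \approx -25.714$)
$D{\left(I,j \right)} = 4$ ($D{\left(I,j \right)} = -3 + \left(\left(6 + 3\right) - 2\right) = -3 + \left(9 - 2\right) = -3 + 7 = 4$)
$34 D{\left(1,-5 \right)} + E = 34 \cdot 4 - \frac{180}{7} = 136 - \frac{180}{7} = \frac{772}{7}$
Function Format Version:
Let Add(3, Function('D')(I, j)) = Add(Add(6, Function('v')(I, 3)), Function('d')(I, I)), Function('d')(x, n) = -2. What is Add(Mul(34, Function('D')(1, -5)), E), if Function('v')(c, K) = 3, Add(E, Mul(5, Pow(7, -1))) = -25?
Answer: Rational(772, 7) ≈ 110.29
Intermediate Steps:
E = Rational(-180, 7) (E = Add(Rational(-5, 7), -25) = Rational(-180, 7) ≈ -25.714)
Function('D')(I, j) = 4 (Function('D')(I, j) = Add(-3, Add(Add(6, 3), -2)) = Add(-3, Add(9, -2)) = Add(-3, 7) = 4)
Add(Mul(34, Function('D')(1, -5)), E) = Add(Mul(34, 4), Rational(-180, 7)) = Add(136, Rational(-180, 7)) = Rational(772, 7)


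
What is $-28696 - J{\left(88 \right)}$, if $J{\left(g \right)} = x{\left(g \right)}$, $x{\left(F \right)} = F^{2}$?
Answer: $-36440$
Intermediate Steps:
$J{\left(g \right)} = g^{2}$
$-28696 - J{\left(88 \right)} = -28696 - 88^{2} = -28696 - 7744 = -36440$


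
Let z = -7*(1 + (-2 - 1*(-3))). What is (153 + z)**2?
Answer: 19321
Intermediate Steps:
z = -14 (z = -7*(1 + (-2 + 3)) = -7*(1 + 1) = -7*2 = -14)
(153 + z)**2 = (153 - 14)**2 = 139**2 = 19321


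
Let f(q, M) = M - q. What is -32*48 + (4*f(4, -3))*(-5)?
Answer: -1396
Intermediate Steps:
-32*48 + (4*f(4, -3))*(-5) = -32*48 + (4*(-3 - 1*4))*(-5) = -1536 + (4*(-3 - 4))*(-5) = -1536 + (4*(-7))*(-5) = -1536 - 28*(-5) = -1536 + 140 = -1396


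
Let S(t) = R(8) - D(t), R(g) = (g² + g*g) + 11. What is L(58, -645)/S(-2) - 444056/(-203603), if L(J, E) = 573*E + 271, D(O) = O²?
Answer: -75133490782/27486405 ≈ -2733.5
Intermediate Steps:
R(g) = 11 + 2*g² (R(g) = (g² + g²) + 11 = 2*g² + 11 = 11 + 2*g²)
L(J, E) = 271 + 573*E
S(t) = 139 - t² (S(t) = (11 + 2*8²) - t² = (11 + 2*64) - t² = (11 + 128) - t² = 139 - t²)
L(58, -645)/S(-2) - 444056/(-203603) = (271 + 573*(-645))/(139 - 1*(-2)²) - 444056/(-203603) = (271 - 369585)/(139 - 1*4) - 444056*(-1/203603) = -369314/(139 - 4) + 444056/203603 = -369314/135 + 444056/203603 = -75133490782/27486405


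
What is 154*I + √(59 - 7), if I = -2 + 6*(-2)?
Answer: -2156 + 2*√13 ≈ -2148.8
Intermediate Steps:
I = -14 (I = -2 - 12 = -14)
154*I + √(59 - 7) = 154*(-14) + √(59 - 7) = -2156 + √52 = -2156 + 2*√13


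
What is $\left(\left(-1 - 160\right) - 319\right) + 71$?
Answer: $-409$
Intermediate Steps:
$\left(\left(-1 - 160\right) - 319\right) + 71 = \left(-161 - 319\right) + 71 = -480 + 71 = -409$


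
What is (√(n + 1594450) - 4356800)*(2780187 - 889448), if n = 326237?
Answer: -8237571675200 + 1890739*√1920687 ≈ -8.2350e+12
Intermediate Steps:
(√(n + 1594450) - 4356800)*(2780187 - 889448) = (√(326237 + 1594450) - 4356800)*(2780187 - 889448) = (√1920687 - 4356800)*1890739 = (-4356800 + √1920687)*1890739 = -8237571675200 + 1890739*√1920687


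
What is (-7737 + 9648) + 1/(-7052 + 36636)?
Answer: 56535025/29584 ≈ 1911.0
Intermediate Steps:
(-7737 + 9648) + 1/(-7052 + 36636) = 1911 + 1/29584 = 56535025/29584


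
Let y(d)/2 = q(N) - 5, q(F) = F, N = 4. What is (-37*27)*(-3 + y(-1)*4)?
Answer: 10989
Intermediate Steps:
y(d) = -2 (y(d) = 2*(4 - 5) = 2*(-1) = -2)
(-37*27)*(-3 + y(-1)*4) = (-37*27)*(-3 - 2*4) = -999*(-3 - 8) = -999*(-11) = 10989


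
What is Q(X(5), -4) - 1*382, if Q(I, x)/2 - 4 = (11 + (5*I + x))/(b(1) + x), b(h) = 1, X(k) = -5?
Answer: -362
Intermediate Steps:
Q(I, x) = 8 + 2*(11 + x + 5*I)/(1 + x) (Q(I, x) = 8 + 2*((11 + (5*I + x))/(1 + x)) = 8 + 2*((11 + (x + 5*I))/(1 + x)) = 8 + 2*((11 + x + 5*I)/(1 + x)) = 8 + 2*(11 + x + 5*I)/(1 + x))
Q(X(5), -4) - 1*382 = 10*(3 - 5 - 4)/(1 - 4) - 1*382 = 10*(-6)/(-3) - 382 = 10*(-1/3)*(-6) - 382 = 20 - 382 = -362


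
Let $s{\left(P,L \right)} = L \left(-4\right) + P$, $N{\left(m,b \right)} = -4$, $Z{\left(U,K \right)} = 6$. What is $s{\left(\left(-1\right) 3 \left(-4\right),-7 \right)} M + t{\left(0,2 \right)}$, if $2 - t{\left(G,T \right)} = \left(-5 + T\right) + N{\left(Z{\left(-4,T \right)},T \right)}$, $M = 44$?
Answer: $1769$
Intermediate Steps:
$s{\left(P,L \right)} = P - 4 L$ ($s{\left(P,L \right)} = - 4 L + P = P - 4 L$)
$t{\left(G,T \right)} = 11 - T$ ($t{\left(G,T \right)} = 2 - \left(\left(-5 + T\right) - 4\right) = 2 - \left(-9 + T\right) = 11 - T$)
$s{\left(\left(-1\right) 3 \left(-4\right),-7 \right)} M + t{\left(0,2 \right)} = \left(\left(-1\right) 3 \left(-4\right) - -28\right) 44 + \left(11 - 2\right) = \left(\left(-3\right) \left(-4\right) + 28\right) 44 + \left(11 - 2\right) = \left(12 + 28\right) 44 + 9 = 40 \cdot 44 + 9 = 1760 + 9 = 1769$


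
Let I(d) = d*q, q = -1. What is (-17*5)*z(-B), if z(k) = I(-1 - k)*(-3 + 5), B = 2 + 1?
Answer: 340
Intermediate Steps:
B = 3
I(d) = -d (I(d) = d*(-1) = -d)
z(k) = 2 + 2*k (z(k) = (-(-1 - k))*(-3 + 5) = (1 + k)*2 = 2 + 2*k)
(-17*5)*z(-B) = (-17*5)*(2 + 2*(-1*3)) = -85*(2 + 2*(-3)) = -85*(2 - 6) = -85*(-4) = 340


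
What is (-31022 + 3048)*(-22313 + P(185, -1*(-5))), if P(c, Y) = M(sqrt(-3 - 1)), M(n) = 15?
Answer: 623764252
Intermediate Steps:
P(c, Y) = 15
(-31022 + 3048)*(-22313 + P(185, -1*(-5))) = (-31022 + 3048)*(-22313 + 15) = -27974*(-22298) = 623764252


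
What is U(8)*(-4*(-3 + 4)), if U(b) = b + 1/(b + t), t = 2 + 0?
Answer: -162/5 ≈ -32.400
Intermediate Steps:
t = 2
U(b) = b + 1/(2 + b) (U(b) = b + 1/(b + 2) = b + 1/(2 + b))
U(8)*(-4*(-3 + 4)) = ((1 + 8² + 2*8)/(2 + 8))*(-4*(-3 + 4)) = ((1 + 64 + 16)/10)*(-4*1) = ((⅒)*81)*(-4) = (81/10)*(-4) = -162/5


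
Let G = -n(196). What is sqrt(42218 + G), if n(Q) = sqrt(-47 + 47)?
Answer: sqrt(42218) ≈ 205.47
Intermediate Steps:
n(Q) = 0 (n(Q) = sqrt(0) = 0)
G = 0 (G = -1*0 = 0)
sqrt(42218 + G) = sqrt(42218 + 0) = sqrt(42218)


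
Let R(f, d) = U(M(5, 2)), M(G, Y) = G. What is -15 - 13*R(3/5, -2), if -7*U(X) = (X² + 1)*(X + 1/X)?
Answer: 8263/35 ≈ 236.09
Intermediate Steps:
U(X) = -(1 + X²)*(X + 1/X)/7 (U(X) = -(X² + 1)*(X + 1/X)/7 = -(1 + X²)*(X + 1/X)/7)
R(f, d) = -676/35 (R(f, d) = -⅐*(1 + 5²)²/5 = -⅐*⅕*(1 + 25)² = -⅐*⅕*26² = -⅐*⅕*676 = -676/35)
-15 - 13*R(3/5, -2) = -15 - 13*(-676/35) = -15 + 8788/35 = 8263/35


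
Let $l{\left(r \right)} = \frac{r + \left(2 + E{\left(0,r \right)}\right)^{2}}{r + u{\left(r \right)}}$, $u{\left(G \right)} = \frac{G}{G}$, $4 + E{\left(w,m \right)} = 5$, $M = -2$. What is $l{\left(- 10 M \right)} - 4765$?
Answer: $- \frac{100036}{21} \approx -4763.6$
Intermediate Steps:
$E{\left(w,m \right)} = 1$ ($E{\left(w,m \right)} = -4 + 5 = 1$)
$u{\left(G \right)} = 1$
$l{\left(r \right)} = \frac{9 + r}{1 + r}$ ($l{\left(r \right)} = \frac{r + \left(2 + 1\right)^{2}}{r + 1} = \frac{r + 3^{2}}{1 + r} = \frac{r + 9}{1 + r} = \frac{9 + r}{1 + r}$)
$l{\left(- 10 M \right)} - 4765 = \frac{9 - -20}{1 - -20} - 4765 = \frac{9 + 20}{1 + 20} - 4765 = \frac{1}{21} \cdot 29 - 4765 = \frac{29}{21} - 4765 = - \frac{100036}{21}$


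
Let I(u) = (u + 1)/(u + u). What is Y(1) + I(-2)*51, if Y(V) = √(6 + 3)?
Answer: 63/4 ≈ 15.750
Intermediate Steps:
I(u) = (1 + u)/(2*u) (I(u) = (1 + u)/((2*u)) = (1 + u)*(1/(2*u)) = (1 + u)/(2*u))
Y(V) = 3 (Y(V) = √9 = 3)
Y(1) + I(-2)*51 = 3 + ((½)*(1 - 2)/(-2))*51 = 3 + ((½)*(-½)*(-1))*51 = 3 + (¼)*51 = 3 + 51/4 = 63/4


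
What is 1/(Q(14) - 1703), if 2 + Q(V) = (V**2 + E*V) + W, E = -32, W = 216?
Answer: -1/1741 ≈ -0.00057438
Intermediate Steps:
Q(V) = 214 + V**2 - 32*V (Q(V) = -2 + ((V**2 - 32*V) + 216) = -2 + (216 + V**2 - 32*V) = 214 + V**2 - 32*V)
1/(Q(14) - 1703) = 1/((214 + 14**2 - 32*14) - 1703) = 1/((214 + 196 - 448) - 1703) = 1/(-38 - 1703) = 1/(-1741) = -1/1741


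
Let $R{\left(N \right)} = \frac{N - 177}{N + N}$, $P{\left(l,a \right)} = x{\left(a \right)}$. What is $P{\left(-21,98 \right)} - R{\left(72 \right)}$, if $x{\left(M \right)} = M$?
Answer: $\frac{4739}{48} \approx 98.729$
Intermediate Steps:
$P{\left(l,a \right)} = a$
$R{\left(N \right)} = \frac{-177 + N}{2 N}$
$P{\left(-21,98 \right)} - R{\left(72 \right)} = 98 - \frac{-177 + 72}{2 \cdot 72} = 98 - \frac{1}{2} \cdot \frac{1}{72} \left(-105\right) = 98 - - \frac{35}{48} = 98 + \frac{35}{48} = \frac{4739}{48}$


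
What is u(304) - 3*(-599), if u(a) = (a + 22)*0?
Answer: 1797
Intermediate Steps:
u(a) = 0 (u(a) = (22 + a)*0 = 0)
u(304) - 3*(-599) = 0 - 3*(-599) = 0 - 1*(-1797) = 0 + 1797 = 1797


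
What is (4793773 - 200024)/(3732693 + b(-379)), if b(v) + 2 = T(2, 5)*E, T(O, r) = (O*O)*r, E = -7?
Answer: 4593749/3732551 ≈ 1.2307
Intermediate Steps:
T(O, r) = r*O² (T(O, r) = O²*r = r*O²)
b(v) = -142 (b(v) = -2 + (5*2²)*(-7) = -2 + (5*4)*(-7) = -2 + 20*(-7) = -2 - 140 = -142)
(4793773 - 200024)/(3732693 + b(-379)) = (4793773 - 200024)/(3732693 - 142) = 4593749/3732551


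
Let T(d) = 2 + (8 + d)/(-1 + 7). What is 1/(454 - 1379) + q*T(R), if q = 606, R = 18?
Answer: 3550149/925 ≈ 3838.0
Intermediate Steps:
T(d) = 10/3 + d/6 (T(d) = 2 + (8 + d)/6 = 2 + (8 + d)*(1/6) = 2 + (4/3 + d/6) = 10/3 + d/6)
1/(454 - 1379) + q*T(R) = 1/(454 - 1379) + 606*(10/3 + (1/6)*18) = 1/(-925) + 606*(10/3 + 3) = -1/925 + 606*(19/3) = -1/925 + 3838 = 3550149/925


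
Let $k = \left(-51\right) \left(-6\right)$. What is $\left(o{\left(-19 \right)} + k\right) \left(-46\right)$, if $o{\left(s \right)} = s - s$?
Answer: $-14076$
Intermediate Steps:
$o{\left(s \right)} = 0$
$k = 306$
$\left(o{\left(-19 \right)} + k\right) \left(-46\right) = \left(0 + 306\right) \left(-46\right) = 306 \left(-46\right) = -14076$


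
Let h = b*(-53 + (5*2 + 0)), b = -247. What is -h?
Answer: -10621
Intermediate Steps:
h = 10621 (h = -247*(-53 + (5*2 + 0)) = -247*(-53 + (10 + 0)) = -247*(-53 + 10) = -247*(-43) = 10621)
-h = -1*10621 = -10621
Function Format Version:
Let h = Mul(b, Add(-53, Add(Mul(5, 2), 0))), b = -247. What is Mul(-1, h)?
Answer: -10621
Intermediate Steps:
h = 10621 (h = Mul(-247, Add(-53, Add(Mul(5, 2), 0))) = Mul(-247, Add(-53, Add(10, 0))) = Mul(-247, Add(-53, 10)) = Mul(-247, -43) = 10621)
Mul(-1, h) = Mul(-1, 10621) = -10621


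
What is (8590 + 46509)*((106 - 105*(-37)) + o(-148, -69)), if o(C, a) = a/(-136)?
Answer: 29910216655/136 ≈ 2.1993e+8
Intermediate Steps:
o(C, a) = -a/136 (o(C, a) = a*(-1/136) = -a/136)
(8590 + 46509)*((106 - 105*(-37)) + o(-148, -69)) = (8590 + 46509)*((106 - 105*(-37)) - 1/136*(-69)) = 55099*((106 + 3885) + 69/136) = 55099*(3991 + 69/136) = 55099*(542845/136) = 29910216655/136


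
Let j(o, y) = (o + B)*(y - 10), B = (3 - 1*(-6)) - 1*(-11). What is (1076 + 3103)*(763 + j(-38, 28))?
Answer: 1834581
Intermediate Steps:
B = 20 (B = (3 + 6) + 11 = 9 + 11 = 20)
j(o, y) = (-10 + y)*(20 + o) (j(o, y) = (o + 20)*(y - 10) = (20 + o)*(-10 + y) = (-10 + y)*(20 + o))
(1076 + 3103)*(763 + j(-38, 28)) = (1076 + 3103)*(763 + (-200 - 10*(-38) + 20*28 - 38*28)) = 4179*(763 + (-200 + 380 + 560 - 1064)) = 4179*(763 - 324) = 4179*439 = 1834581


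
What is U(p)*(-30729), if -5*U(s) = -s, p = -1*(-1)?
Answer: -30729/5 ≈ -6145.8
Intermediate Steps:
p = 1
U(s) = s/5 (U(s) = -(-1)*s/5 = s/5)
U(p)*(-30729) = ((⅕)*1)*(-30729) = (⅕)*(-30729) = -30729/5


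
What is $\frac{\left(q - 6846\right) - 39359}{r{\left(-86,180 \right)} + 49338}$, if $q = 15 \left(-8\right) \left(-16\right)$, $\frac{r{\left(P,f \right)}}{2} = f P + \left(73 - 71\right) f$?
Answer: $- \frac{44285}{19098} \approx -2.3188$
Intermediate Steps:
$r{\left(P,f \right)} = 4 f + 2 P f$ ($r{\left(P,f \right)} = 2 \left(f P + \left(73 - 71\right) f\right) = 2 \left(P f + \left(73 - 71\right) f\right) = 2 \left(P f + 2 f\right) = 2 \left(2 f + P f\right) = 4 f + 2 P f$)
$q = 1920$ ($q = \left(-120\right) \left(-16\right) = 1920$)
$\frac{\left(q - 6846\right) - 39359}{r{\left(-86,180 \right)} + 49338} = \frac{\left(1920 - 6846\right) - 39359}{2 \cdot 180 \left(2 - 86\right) + 49338} = \frac{\left(1920 - 6846\right) - 39359}{2 \cdot 180 \left(-84\right) + 49338} = \frac{-4926 - 39359}{-30240 + 49338} = - \frac{44285}{19098}$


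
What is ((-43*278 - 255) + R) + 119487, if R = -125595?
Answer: -18317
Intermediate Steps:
((-43*278 - 255) + R) + 119487 = ((-43*278 - 255) - 125595) + 119487 = ((-11954 - 255) - 125595) + 119487 = (-12209 - 125595) + 119487 = -137804 + 119487 = -18317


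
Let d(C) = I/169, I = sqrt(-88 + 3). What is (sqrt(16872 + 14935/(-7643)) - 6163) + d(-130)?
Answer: -6163 + sqrt(985471307323)/7643 + I*sqrt(85)/169 ≈ -6033.1 + 0.054554*I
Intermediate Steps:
I = I*sqrt(85) (I = sqrt(-85) = I*sqrt(85) ≈ 9.2195*I)
d(C) = I*sqrt(85)/169 (d(C) = (I*sqrt(85))/169 = (I*sqrt(85))*(1/169) = I*sqrt(85)/169)
(sqrt(16872 + 14935/(-7643)) - 6163) + d(-130) = (sqrt(16872 + 14935/(-7643)) - 6163) + I*sqrt(85)/169 = (sqrt(16872 + 14935*(-1/7643)) - 6163) + I*sqrt(85)/169 = (sqrt(16872 - 14935/7643) - 6163) + I*sqrt(85)/169 = (sqrt(128937761/7643) - 6163) + I*sqrt(85)/169 = (sqrt(985471307323)/7643 - 6163) + I*sqrt(85)/169 = (-6163 + sqrt(985471307323)/7643) + I*sqrt(85)/169 = -6163 + sqrt(985471307323)/7643 + I*sqrt(85)/169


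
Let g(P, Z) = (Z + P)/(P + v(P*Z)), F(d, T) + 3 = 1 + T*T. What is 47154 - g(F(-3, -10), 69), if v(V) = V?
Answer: 323476273/6860 ≈ 47154.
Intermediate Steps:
F(d, T) = -2 + T² (F(d, T) = -3 + (1 + T*T) = -3 + (1 + T²) = -2 + T²)
g(P, Z) = (P + Z)/(P + P*Z) (g(P, Z) = (Z + P)/(P + P*Z) = (P + Z)/(P + P*Z))
47154 - g(F(-3, -10), 69) = 47154 - ((-2 + (-10)²) + 69)/((-2 + (-10)²)*(1 + 69)) = 47154 - ((-2 + 100) + 69)/((-2 + 100)*70) = 47154 - (98 + 69)/(98*70) = 47154 - 167/(98*70) = 47154 - 1*167/6860 = 47154 - 167/6860 = 323476273/6860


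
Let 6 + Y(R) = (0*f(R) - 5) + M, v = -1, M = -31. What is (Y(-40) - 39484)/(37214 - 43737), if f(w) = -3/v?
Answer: 39526/6523 ≈ 6.0595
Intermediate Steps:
f(w) = 3 (f(w) = -3/(-1) = -3*(-1) = 3)
Y(R) = -42 (Y(R) = -6 + ((0*3 - 5) - 31) = -6 + ((0 - 5) - 31) = -6 + (-5 - 31) = -6 - 36 = -42)
(Y(-40) - 39484)/(37214 - 43737) = (-42 - 39484)/(37214 - 43737) = -39526/(-6523) = -39526*(-1/6523) = 39526/6523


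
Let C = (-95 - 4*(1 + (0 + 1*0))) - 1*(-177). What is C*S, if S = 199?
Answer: 15522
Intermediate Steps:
C = 78 (C = (-95 - 4*(1 + (0 + 0))) + 177 = (-95 - 4*(1 + 0)) + 177 = (-95 - 4) + 177 = -99 + 177 = 78)
C*S = 78*199 = 15522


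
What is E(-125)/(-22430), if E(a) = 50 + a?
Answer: 15/4486 ≈ 0.0033437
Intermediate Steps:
E(-125)/(-22430) = (50 - 125)/(-22430) = -75*(-1/22430) = 15/4486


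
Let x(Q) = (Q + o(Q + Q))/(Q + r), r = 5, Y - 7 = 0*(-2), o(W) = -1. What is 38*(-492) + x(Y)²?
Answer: -74783/4 ≈ -18696.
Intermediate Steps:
Y = 7 (Y = 7 + 0*(-2) = 7 + 0 = 7)
x(Q) = (-1 + Q)/(5 + Q) (x(Q) = (Q - 1)/(Q + 5) = (-1 + Q)/(5 + Q))
38*(-492) + x(Y)² = 38*(-492) + ((-1 + 7)/(5 + 7))² = -18696 + (6/12)² = -18696 + ((1/12)*6)² = -18696 + (½)² = -18696 + ¼ = -74783/4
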